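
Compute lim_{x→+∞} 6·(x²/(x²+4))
Evaluate the dominant behaviour as x → +∞; each term tends to a finite value or vanishes.
Limit = 6.

Final answer: 6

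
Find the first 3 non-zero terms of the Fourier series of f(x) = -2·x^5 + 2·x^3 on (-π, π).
(-504 - 4·π^4 + 84·π^2)·sin(x) + (-12·π^2 + 18 + 2·π^4)·sin(2·x) + (-4·π^4/3 - 232/81 + 116·π^2/27)·sin(3·x)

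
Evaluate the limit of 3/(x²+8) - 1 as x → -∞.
Evaluate the dominant behaviour as x → -∞; each term tends to a finite value or vanishes.
Limit = -1.

Final answer: -1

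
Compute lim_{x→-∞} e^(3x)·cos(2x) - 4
Evaluate the dominant behaviour as x → -∞; each term tends to a finite value or vanishes.
Limit = -4.

Final answer: -4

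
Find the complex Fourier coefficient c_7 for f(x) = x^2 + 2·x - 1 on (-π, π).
Compute the real Fourier coefficients first: a_7 = -4/49, b_7 = 4/7.
Then c_7 = (a_7 − i·b_7)/2 = -2/49 - 2·i/7.

Final answer: -2/49 - 2·i/7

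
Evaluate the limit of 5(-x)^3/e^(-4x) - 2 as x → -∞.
The quotient is an ∞/∞ indeterminate form as x → -∞.
Compare growth rates of the dominant terms (exponentials ≫ polynomials ≫ logarithms), or apply L'Hôpital's rule; the quotient → 0.
Adding the constant: 0 - 2 = -2. Limit = -2.

Final answer: -2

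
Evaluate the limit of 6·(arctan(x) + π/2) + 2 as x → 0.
Direct substitution at x = 0 gives 2 + 3·π.

Final answer: 2 + 3·π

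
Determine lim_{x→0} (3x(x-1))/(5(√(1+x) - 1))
Both numerator and denominator → 0 as x → 0; this is a 0/0 indeterminate form.
Expand each to leading order near x = 0: numerator ~ -3·x, denominator ~ 5·x/2.
The limit of the ratio is -6/5.

Final answer: -6/5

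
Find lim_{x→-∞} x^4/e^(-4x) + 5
The quotient is an ∞/∞ indeterminate form as x → -∞.
Compare growth rates of the dominant terms (exponentials ≫ polynomials ≫ logarithms), or apply L'Hôpital's rule; the quotient → 0.
Adding the constant: 0 + 5 = 5. Limit = 5.

Final answer: 5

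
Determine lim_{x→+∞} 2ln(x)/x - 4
The quotient is an ∞/∞ indeterminate form as x → +∞.
The polynomial denominator x dominates the logarithmic numerator (any positive power of x ≫ ln(x) as x → ∞), so the quotient → 0.
Adding the constant: 0 - 4 = -4. Limit = -4.

Final answer: -4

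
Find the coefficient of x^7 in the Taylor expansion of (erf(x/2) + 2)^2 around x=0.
Expand to order 7: (erf(x/2) + 2)^2 = -x^7/(672·√(π)) + 7·x^6/(360·π) + x^5/(40·√(π)) - x^4/(6·π) - x^3/(3·√(π)) + x^2/π + 4·x/√(π) + 4 + O(x^8).
The coefficient of x^7 is -1/(672·√(π)).

Final answer: -1/(672·√(π))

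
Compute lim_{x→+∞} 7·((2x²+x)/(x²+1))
Evaluate the dominant behaviour as x → +∞; each term tends to a finite value or vanishes.
Limit = 14.

Final answer: 14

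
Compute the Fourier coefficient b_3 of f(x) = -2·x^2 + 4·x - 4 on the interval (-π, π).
b_3 = (1/π) ∫_{-π}^{π} f(x)·sin(3x) dx.
Evaluate the integral (use parity and integration by parts as needed): b_3 = 8/3.

Final answer: 8/3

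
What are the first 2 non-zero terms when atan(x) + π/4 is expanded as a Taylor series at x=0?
x + π/4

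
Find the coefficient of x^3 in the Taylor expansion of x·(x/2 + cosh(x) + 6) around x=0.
Expand to order 3: x·(x/2 + cosh(x) + 6) = x^3/2 + x^2/2 + 7·x + O(x^4).
The coefficient of x^3 is 1/2.

Final answer: 1/2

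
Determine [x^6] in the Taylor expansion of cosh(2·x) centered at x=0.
Expand to order 6: cosh(2·x) = 4·x^6/45 + 2·x^4/3 + 2·x^2 + 1 + O(x^7).
The coefficient of x^6 is 4/45.

Final answer: 4/45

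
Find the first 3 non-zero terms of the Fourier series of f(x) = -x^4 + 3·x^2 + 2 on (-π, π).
(-60 + 8·π^2)·cos(x) + (6 - 2·π^2)·cos(2·x) - π^4/5 + 2 + π^2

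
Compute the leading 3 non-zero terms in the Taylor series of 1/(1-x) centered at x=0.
x^2 + x + 1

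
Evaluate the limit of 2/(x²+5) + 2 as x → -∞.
Evaluate the dominant behaviour as x → -∞; each term tends to a finite value or vanishes.
Limit = 2.

Final answer: 2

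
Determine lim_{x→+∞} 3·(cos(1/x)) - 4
Evaluate the dominant behaviour as x → +∞; each term tends to a finite value or vanishes.
Limit = -1.

Final answer: -1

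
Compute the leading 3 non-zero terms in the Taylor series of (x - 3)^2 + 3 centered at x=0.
x^2 - 6·x + 12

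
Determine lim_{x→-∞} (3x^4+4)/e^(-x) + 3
The quotient is an ∞/∞ indeterminate form as x → -∞.
Compare growth rates of the dominant terms (exponentials ≫ polynomials ≫ logarithms), or apply L'Hôpital's rule; the quotient → 0.
Adding the constant: 0 + 3 = 3. Limit = 3.

Final answer: 3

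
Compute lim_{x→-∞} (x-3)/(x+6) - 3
Evaluate the dominant behaviour as x → -∞; each term tends to a finite value or vanishes.
Limit = -2.

Final answer: -2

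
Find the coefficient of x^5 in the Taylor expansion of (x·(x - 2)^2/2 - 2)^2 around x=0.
Expand to order 5: (x·(x - 2)^2/2 - 2)^2 = -2·x^5 + 6·x^4 - 10·x^3 + 12·x^2 - 8·x + 4 + O(x^6).
The coefficient of x^5 is -2.

Final answer: -2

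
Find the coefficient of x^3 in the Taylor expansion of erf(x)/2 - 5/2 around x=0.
Expand to order 3: erf(x)/2 - 5/2 = -x^3/(3·√(π)) + x/√(π) - 5/2 + O(x^4).
The coefficient of x^3 is -1/(3·√(π)).

Final answer: -1/(3·√(π))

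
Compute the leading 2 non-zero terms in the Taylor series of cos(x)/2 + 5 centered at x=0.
11/2 - x^2/4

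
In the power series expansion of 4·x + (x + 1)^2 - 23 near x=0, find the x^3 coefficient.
Expand to order 3: 4·x + (x + 1)^2 - 23 = x^2 + 6·x - 22 + O(x^4).
The coefficient of x^3 is 0.

Final answer: 0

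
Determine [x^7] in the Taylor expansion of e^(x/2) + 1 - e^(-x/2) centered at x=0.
Expand to order 7: e^(x/2) + 1 - e^(-x/2) = x^7/322560 + x^5/1920 + x^3/24 + x + 1 + O(x^8).
The coefficient of x^7 is 1/322560.

Final answer: 1/322560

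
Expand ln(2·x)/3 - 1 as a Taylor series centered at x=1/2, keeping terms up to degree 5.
-1 + 2·(x - 1/2)/3 - 2·(x - 1/2)^2/3 + 8·(x - 1/2)^3/9 - 4·(x - 1/2)^4/3 + 32·(x - 1/2)^5/15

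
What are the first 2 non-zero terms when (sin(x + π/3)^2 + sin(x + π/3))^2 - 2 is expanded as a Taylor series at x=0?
3·x·(√(3)/2 + 1)^2·(2·√(3)/(3·(√(3)/2 + 1)) + 2/(√(3)/2 + 1))/4 - 2 + 3·(√(3)/2 + 1)^2/4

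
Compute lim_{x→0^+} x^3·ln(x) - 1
The product is a 0·∞ indeterminate form at x → 0⁺.
Rewrite the product as ln(x) / x^(-3) and apply L'Hôpital, or use the standard hierarchy x^(-3) ≫ |ln x| as x → 0⁺.
The indeterminate product → 0, so the limit = -1.

Final answer: -1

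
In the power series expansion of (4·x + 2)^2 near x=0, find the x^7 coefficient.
Expand to order 7: (4·x + 2)^2 = 16·x^2 + 16·x + 4 + O(x^8).
The coefficient of x^7 is 0.

Final answer: 0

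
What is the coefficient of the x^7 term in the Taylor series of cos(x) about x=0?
Expand to order 7: cos(x) = -x^6/720 + x^4/24 - x^2/2 + 1 + O(x^8).
The coefficient of x^7 is 0.

Final answer: 0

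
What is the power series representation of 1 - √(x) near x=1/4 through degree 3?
1/2 - (x - 1/4) + (x - 1/4)^2 - 2·(x - 1/4)^3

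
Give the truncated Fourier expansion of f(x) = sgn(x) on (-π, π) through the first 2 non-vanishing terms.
4·sin(x)/π + 4·sin(3·x)/(3·π)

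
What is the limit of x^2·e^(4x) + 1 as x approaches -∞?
The product is a 0·∞ indeterminate form at x → -∞.
Rewrite the product as x^2 / e^(-4x) (an ∞/∞ form) and apply L'Hôpital, or use the standard hierarchy e^(4|x|) ≫ |x^2| as x → -∞.
The indeterminate product → 0, so the limit = 1.

Final answer: 1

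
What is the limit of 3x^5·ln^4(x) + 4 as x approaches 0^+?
The product is a 0·∞ indeterminate form at x → 0⁺.
Rewrite the product as 3·ln^4(x) / x^(-5) and apply L'Hôpital, or use the standard hierarchy x^(-5) ≫ |ln x|^4 as x → 0⁺.
The indeterminate product → 0, so the limit = 4.

Final answer: 4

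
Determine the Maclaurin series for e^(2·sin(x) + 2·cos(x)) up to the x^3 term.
-x^3·e^(2) + x^2·e^(2) + 2·x·e^(2) + e^(2)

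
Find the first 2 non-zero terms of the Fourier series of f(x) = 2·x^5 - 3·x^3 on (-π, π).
(-86·π^2 + 4·π^4 + 516)·sin(x) + (-2·π^4 - 39/2 + 13·π^2)·sin(2·x)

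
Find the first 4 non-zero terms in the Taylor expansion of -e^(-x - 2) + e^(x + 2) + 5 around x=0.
x^3·(e^(-2)/6 + e^(2)/6) + x^2·(-e^(-2)/2 + e^(2)/2) + x·(e^(-2) + e^(2)) - e^(-2) + 5 + e^(2)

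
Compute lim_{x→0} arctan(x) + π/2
Direct substitution at x = 0 gives π/2.

Final answer: π/2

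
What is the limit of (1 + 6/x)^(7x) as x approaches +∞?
As x → +∞: write (1 + 6/x)^(7x) = ((1 + 6/x)^x)^7 → (e^6)^7 = e^42.
Limit = e^(42).

Final answer: e^(42)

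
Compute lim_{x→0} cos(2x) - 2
Direct substitution at x = 0 gives -1.

Final answer: -1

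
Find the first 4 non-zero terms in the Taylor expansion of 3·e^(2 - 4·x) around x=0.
-32·x^3·e^(2) + 24·x^2·e^(2) - 12·x·e^(2) + 3·e^(2)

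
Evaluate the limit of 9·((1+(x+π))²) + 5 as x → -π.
Direct substitution at x = -π gives 14.

Final answer: 14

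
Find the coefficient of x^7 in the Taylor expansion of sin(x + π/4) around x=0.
Expand to order 7: sin(x + π/4) = -√(2)·x^7/10080 - √(2)·x^6/1440 + √(2)·x^5/240 + √(2)·x^4/48 - √(2)·x^3/12 - √(2)·x^2/4 + √(2)·x/2 + √(2)/2 + O(x^8).
The coefficient of x^7 is -√(2)/10080.

Final answer: -√(2)/10080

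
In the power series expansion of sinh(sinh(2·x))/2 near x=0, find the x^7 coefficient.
Expand to order 7: sinh(sinh(2·x))/2 = 512·x^7/315 + 8·x^5/5 + 4·x^3/3 + x + O(x^8).
The coefficient of x^7 is 512/315.

Final answer: 512/315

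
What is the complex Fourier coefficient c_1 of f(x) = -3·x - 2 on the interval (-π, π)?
Compute the real Fourier coefficients first: a_1 = 0, b_1 = -6.
Then c_1 = (a_1 − i·b_1)/2 = 3·i.

Final answer: 3·i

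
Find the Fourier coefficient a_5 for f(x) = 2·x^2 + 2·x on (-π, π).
a_5 = (1/π) ∫_{-π}^{π} f(x)·cos(5x) dx.
Evaluate the integral (use parity and integration by parts as needed): a_5 = -8/25.

Final answer: -8/25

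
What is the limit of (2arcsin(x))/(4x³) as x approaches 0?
Both numerator and denominator → 0 as x → 0; this is a 0/0 indeterminate form.
Expand each to leading order near x = 0: numerator ~ 2·x, denominator ~ 4·x^3.
The limit of the ratio is ∞.

Final answer: ∞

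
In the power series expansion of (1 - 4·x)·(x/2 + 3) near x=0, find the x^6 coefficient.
Expand to order 6: (1 - 4·x)·(x/2 + 3) = -2·x^2 - 23·x/2 + 3 + O(x^7).
The coefficient of x^6 is 0.

Final answer: 0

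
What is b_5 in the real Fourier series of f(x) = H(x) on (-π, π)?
b_5 = (1/π) ∫_{-π}^{π} f(x)·sin(5x) dx.
Evaluate the integral (use parity and integration by parts as needed): b_5 = 2/(5·π).

Final answer: 2/(5·π)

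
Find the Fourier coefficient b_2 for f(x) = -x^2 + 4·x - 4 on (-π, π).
b_2 = (1/π) ∫_{-π}^{π} f(x)·sin(2x) dx.
Evaluate the integral (use parity and integration by parts as needed): b_2 = -4.

Final answer: -4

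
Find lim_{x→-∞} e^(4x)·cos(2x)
Evaluate the dominant behaviour as x → -∞; each term tends to a finite value or vanishes.
Limit = 0.

Final answer: 0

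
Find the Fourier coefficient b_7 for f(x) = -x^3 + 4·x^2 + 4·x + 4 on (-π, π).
b_7 = (1/π) ∫_{-π}^{π} f(x)·sin(7x) dx.
Evaluate the integral (use parity and integration by parts as needed): b_7 = 404/343 - 2·π^2/7.

Final answer: 404/343 - 2·π^2/7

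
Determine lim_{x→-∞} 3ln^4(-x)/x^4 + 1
The quotient is an ∞/∞ indeterminate form as x → -∞.
Compare growth rates of the dominant terms (exponentials ≫ polynomials ≫ logarithms), or apply L'Hôpital's rule; the quotient → 0.
Adding the constant: 0 + 1 = 1. Limit = 1.

Final answer: 1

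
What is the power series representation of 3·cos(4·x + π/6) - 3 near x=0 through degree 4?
16·√(3)·x^4 + 16·x^3 - 12·√(3)·x^2 - 6·x - 3 + 3·√(3)/2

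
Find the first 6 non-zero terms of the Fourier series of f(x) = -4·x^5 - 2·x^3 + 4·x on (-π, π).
(-928 - 8·π^4 + 156·π^2)·sin(x) + (-18·π^2 + 23 + 4·π^4)·sin(2·x) + (-8·π^4/3 - 32/81 + 124·π^2/27)·sin(3·x) + (-3·π^2/2 - 23/16 + 2·π^4)·sin(4·x) + (-8·π^4/5 + 928/625 + 12·π^2/25)·sin(5·x) + (-107/81 - 2·π^2/27 + 4·π^4/3)·sin(6·x)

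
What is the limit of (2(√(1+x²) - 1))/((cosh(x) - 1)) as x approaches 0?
Both numerator and denominator → 0 as x → 0; this is a 0/0 indeterminate form.
Expand each to leading order near x = 0: numerator ~ x^2, denominator ~ x^2/2.
The limit of the ratio is 2.

Final answer: 2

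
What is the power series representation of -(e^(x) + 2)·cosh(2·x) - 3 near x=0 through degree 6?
-493·x^6/720 - 121·x^5/120 - 73·x^4/24 - 13·x^3/6 - 13·x^2/2 - x - 6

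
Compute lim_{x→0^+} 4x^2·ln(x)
This is a 0·∞ indeterminate form at x → 0⁺.
Rewrite the product as 4·ln(x) / x^(-2) and apply L'Hôpital, or use the standard hierarchy x^(-2) ≫ |ln x| as x → 0⁺.
The indeterminate product → 0, so the limit = 0.

Final answer: 0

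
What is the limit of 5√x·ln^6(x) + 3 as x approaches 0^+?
The product is a 0·∞ indeterminate form at x → 0⁺.
Rewrite the product as 5·ln^6(x) / x^(-1/2) and apply L'Hôpital, or use the standard hierarchy x^(-1/2) ≫ |ln x|^6 as x → 0⁺.
The indeterminate product → 0, so the limit = 3.

Final answer: 3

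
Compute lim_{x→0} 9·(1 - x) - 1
Direct substitution at x = 0 gives 8.

Final answer: 8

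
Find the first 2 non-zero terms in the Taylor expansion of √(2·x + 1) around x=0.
x + 1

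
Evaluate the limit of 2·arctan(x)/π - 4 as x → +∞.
Evaluate the dominant behaviour as x → +∞; each term tends to a finite value or vanishes.
Limit = -3.

Final answer: -3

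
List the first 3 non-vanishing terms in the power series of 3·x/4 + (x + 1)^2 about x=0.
x^2 + 11·x/4 + 1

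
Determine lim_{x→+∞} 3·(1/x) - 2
Evaluate the dominant behaviour as x → +∞; each term tends to a finite value or vanishes.
Limit = -2.

Final answer: -2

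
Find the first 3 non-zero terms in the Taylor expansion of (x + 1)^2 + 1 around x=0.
x^2 + 2·x + 2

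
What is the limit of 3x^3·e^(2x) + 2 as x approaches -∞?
The product is a 0·∞ indeterminate form at x → -∞.
Rewrite the product as 3x^3 / e^(-2x) (an ∞/∞ form) and apply L'Hôpital, or use the standard hierarchy e^(2|x|) ≫ |x^3| as x → -∞.
The indeterminate product → 0, so the limit = 2.

Final answer: 2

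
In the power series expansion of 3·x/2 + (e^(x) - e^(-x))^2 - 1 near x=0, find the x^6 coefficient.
Expand to order 6: 3·x/2 + (e^(x) - e^(-x))^2 - 1 = 8·x^6/45 + 4·x^4/3 + 4·x^2 + 3·x/2 - 1 + O(x^7).
The coefficient of x^6 is 8/45.

Final answer: 8/45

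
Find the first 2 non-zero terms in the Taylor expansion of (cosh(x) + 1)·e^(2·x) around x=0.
4·x + 2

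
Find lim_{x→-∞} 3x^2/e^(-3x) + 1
The quotient is an ∞/∞ indeterminate form as x → -∞.
Compare growth rates of the dominant terms (exponentials ≫ polynomials ≫ logarithms), or apply L'Hôpital's rule; the quotient → 0.
Adding the constant: 0 + 1 = 1. Limit = 1.

Final answer: 1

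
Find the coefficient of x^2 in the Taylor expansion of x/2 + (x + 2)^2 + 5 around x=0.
Expand to order 2: x/2 + (x + 2)^2 + 5 = x^2 + 9·x/2 + 9 + O(x^3).
The coefficient of x^2 is 1.

Final answer: 1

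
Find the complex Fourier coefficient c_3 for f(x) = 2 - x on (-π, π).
Compute the real Fourier coefficients first: a_3 = 0, b_3 = -2/3.
Then c_3 = (a_3 − i·b_3)/2 = i/3.

Final answer: i/3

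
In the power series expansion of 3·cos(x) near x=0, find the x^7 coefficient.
Expand to order 7: 3·cos(x) = -x^6/240 + x^4/8 - 3·x^2/2 + 3 + O(x^8).
The coefficient of x^7 is 0.

Final answer: 0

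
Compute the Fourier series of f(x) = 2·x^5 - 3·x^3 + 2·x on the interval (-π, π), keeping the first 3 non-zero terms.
(-86·π^2 + 4·π^4 + 520)·sin(x) + (-2·π^4 - 43/2 + 13·π^2)·sin(2·x) + (-134·π^2/27 + 376/81 + 4·π^4/3)·sin(3·x)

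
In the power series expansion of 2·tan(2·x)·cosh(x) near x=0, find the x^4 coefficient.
Expand to order 4: 2·tan(2·x)·cosh(x) = 22·x^3/3 + 4·x + O(x^5).
The coefficient of x^4 is 0.

Final answer: 0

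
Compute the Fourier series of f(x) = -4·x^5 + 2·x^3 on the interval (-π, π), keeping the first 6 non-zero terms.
(-984 - 8·π^4 + 164·π^2)·sin(x) + (-22·π^2 + 33 + 4·π^4)·sin(2·x) + (-8·π^4/3 - 392/81 + 196·π^2/27)·sin(3·x) + (-7·π^2/2 + 21/16 + 2·π^4)·sin(4·x) + (-8·π^4/5 - 312/625 + 52·π^2/25)·sin(5·x) + (-38·π^2/27 + 19/81 + 4·π^4/3)·sin(6·x)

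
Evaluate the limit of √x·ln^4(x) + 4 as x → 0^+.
The product is a 0·∞ indeterminate form at x → 0⁺.
Rewrite the product as ln^4(x) / x^(-1/2) and apply L'Hôpital, or use the standard hierarchy x^(-1/2) ≫ |ln x|^4 as x → 0⁺.
The indeterminate product → 0, so the limit = 4.

Final answer: 4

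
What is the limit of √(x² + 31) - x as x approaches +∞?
This is an ∞ − ∞ indeterminate form.
Multiply and divide by the conjugate √(x²+31) + x; the x² terms cancel, leaving 31/(√(x²+31)+x) → 0.
Limit = 0.

Final answer: 0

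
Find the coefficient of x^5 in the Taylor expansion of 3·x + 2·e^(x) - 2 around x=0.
Expand to order 5: 3·x + 2·e^(x) - 2 = x^5/60 + x^4/12 + x^3/3 + x^2 + 5·x + O(x^6).
The coefficient of x^5 is 1/60.

Final answer: 1/60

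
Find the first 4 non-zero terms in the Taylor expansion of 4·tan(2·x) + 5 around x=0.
256·x^5/15 + 32·x^3/3 + 8·x + 5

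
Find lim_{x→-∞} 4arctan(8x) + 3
Evaluate the dominant behaviour as x → -∞; each term tends to a finite value or vanishes.
Limit = 3 - 2·π.

Final answer: 3 - 2·π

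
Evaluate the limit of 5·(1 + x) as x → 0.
Direct substitution at x = 0 gives 5.

Final answer: 5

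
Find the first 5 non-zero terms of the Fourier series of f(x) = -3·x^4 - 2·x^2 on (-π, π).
(-136 + 24·π^2)·cos(x) + (7 - 6·π^2)·cos(2·x) + (-8/9 + 8·π^2/3)·cos(3·x) + (1/16 - 3·π^2/2)·cos(4·x) - 3·π^4/5 - 2·π^2/3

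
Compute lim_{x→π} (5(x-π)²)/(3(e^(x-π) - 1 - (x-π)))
Both numerator and denominator → 0 as x → π; this is a 0/0 indeterminate form.
Expand each to leading order near x = π: numerator ~ 5·(x - π)^2, denominator ~ 3·(x - π)^2/2.
The limit of the ratio is 10/3.

Final answer: 10/3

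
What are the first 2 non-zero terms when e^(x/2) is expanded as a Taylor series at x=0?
x/2 + 1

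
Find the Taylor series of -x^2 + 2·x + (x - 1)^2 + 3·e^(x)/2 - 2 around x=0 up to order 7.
x^7/3360 + x^6/480 + x^5/80 + x^4/16 + x^3/4 + 3·x^2/4 + 3·x/2 + 1/2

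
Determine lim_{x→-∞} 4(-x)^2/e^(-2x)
This is an ∞/∞ indeterminate form as x → -∞.
Compare growth rates of the dominant terms (exponentials ≫ polynomials ≫ logarithms), or apply L'Hôpital's rule; the quotient → 0.
Limit = 0.

Final answer: 0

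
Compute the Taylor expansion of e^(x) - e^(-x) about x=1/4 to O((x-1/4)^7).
(-1 + e^(1/2))·e^(-1/4) + (1 + e^(1/2))·e^(-1/4)·(x - 1/4) + (-1 + e^(1/2))·e^(-1/4)·(x - 1/4)^2/2 + (1 + e^(1/2))·e^(-1/4)·(x - 1/4)^3/6 + (-1 + e^(1/2))·e^(-1/4)·(x - 1/4)^4/24 + (1 + e^(1/2))·e^(-1/4)·(x - 1/4)^5/120 + (-1 + e^(1/2))·e^(-1/4)·(x - 1/4)^6/720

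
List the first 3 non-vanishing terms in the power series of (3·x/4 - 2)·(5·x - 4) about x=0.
15·x^2/4 - 13·x + 8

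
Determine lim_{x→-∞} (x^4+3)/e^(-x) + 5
The quotient is an ∞/∞ indeterminate form as x → -∞.
Compare growth rates of the dominant terms (exponentials ≫ polynomials ≫ logarithms), or apply L'Hôpital's rule; the quotient → 0.
Adding the constant: 0 + 5 = 5. Limit = 5.

Final answer: 5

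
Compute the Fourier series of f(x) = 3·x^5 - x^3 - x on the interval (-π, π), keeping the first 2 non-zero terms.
(-122·π^2 + 6·π^4 + 730)·sin(x) + (-3·π^4 - 23 + 16·π^2)·sin(2·x)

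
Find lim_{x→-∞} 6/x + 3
Evaluate the dominant behaviour as x → -∞; each term tends to a finite value or vanishes.
Limit = 3.

Final answer: 3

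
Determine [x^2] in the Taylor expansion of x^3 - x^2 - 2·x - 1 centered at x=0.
Expand to order 2: x^3 - x^2 - 2·x - 1 = -x^2 - 2·x - 1 + O(x^3).
The coefficient of x^2 is -1.

Final answer: -1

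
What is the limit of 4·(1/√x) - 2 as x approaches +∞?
Evaluate the dominant behaviour as x → +∞; each term tends to a finite value or vanishes.
Limit = -2.

Final answer: -2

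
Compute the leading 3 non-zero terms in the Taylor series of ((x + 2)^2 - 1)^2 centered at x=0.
22·x^2 + 24·x + 9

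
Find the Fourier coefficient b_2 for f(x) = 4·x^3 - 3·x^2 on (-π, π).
b_2 = (1/π) ∫_{-π}^{π} f(x)·sin(2x) dx.
Evaluate the integral (use parity and integration by parts as needed): b_2 = 6 - 4·π^2.

Final answer: 6 - 4·π^2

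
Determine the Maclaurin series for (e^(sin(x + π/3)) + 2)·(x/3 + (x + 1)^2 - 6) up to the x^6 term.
x^6·(143·√(3)·e^(√(3)/2)/4608 + 6931·e^(√(3)/2)/46080) + x^5·(-161·√(3)·e^(√(3)/2)/576 - 107·e^(√(3)/2)/768) + x^4·(-47·√(3)·e^(√(3)/2)/96 - 113·e^(√(3)/2)/384) + x^3·(√(3)·e^(√(3)/2)/24 + 53·e^(√(3)/2)/48) + x^2·(2 + 37·e^(√(3)/2)/24 + 5·√(3)·e^(√(3)/2)/4) + x·(14/3 - e^(√(3)/2)/6) - 5·e^(√(3)/2) - 10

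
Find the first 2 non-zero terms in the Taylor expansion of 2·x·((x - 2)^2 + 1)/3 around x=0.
-8·x^2/3 + 10·x/3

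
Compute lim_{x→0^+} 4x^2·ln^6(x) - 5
The product is a 0·∞ indeterminate form at x → 0⁺.
Rewrite the product as 4·ln^6(x) / x^(-2) and apply L'Hôpital, or use the standard hierarchy x^(-2) ≫ |ln x|^6 as x → 0⁺.
The indeterminate product → 0, so the limit = -5.

Final answer: -5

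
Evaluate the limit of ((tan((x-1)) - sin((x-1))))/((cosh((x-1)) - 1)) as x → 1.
Both numerator and denominator → 0 as x → 1; this is a 0/0 indeterminate form.
Expand each to leading order near x = 1: numerator ~ (x - 1)^3/2, denominator ~ (x - 1)^2/2.
The limit of the ratio is 0.

Final answer: 0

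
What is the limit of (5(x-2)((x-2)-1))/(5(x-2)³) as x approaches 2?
Both numerator and denominator → 0 as x → 2; this is a 0/0 indeterminate form.
Expand each to leading order near x = 2: numerator ~ -5·(x - 2), denominator ~ 5·(x - 2)^3.
The limit of the ratio is -∞.

Final answer: -∞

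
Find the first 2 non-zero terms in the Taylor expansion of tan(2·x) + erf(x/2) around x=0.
x^3·(8/3 - 1/(12·√(π))) + x·(1/√(π) + 2)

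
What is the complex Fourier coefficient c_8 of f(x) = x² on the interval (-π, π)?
Compute the real Fourier coefficients first: a_8 = 1/16, b_8 = 0.
Then c_8 = (a_8 − i·b_8)/2 = 1/32.

Final answer: 1/32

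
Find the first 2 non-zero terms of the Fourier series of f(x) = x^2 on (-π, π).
-4·cos(x) + π^2/3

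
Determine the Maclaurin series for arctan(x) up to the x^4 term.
-x^3/3 + x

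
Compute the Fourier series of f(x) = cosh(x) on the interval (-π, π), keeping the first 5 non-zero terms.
-cos(x)·sinh(π)/π + 2·cos(2·x)·sinh(π)/(5·π) - cos(3·x)·sinh(π)/(5·π) + 2·cos(4·x)·sinh(π)/(17·π) + sinh(π)/π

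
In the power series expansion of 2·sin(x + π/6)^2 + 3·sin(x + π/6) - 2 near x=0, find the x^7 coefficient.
Expand to order 7: 2·sin(x + π/6)^2 + 3·sin(x + π/6) - 2 = -131·√(3)·x^7/10080 + 61·x^6/1440 + 7·√(3)·x^5/48 - 13·x^4/48 - 11·√(3)·x^3/12 + x^2/4 + 5·√(3)·x/2 + O(x^8).
The coefficient of x^7 is -131·√(3)/10080.

Final answer: -131·√(3)/10080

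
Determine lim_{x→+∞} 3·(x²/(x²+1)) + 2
Evaluate the dominant behaviour as x → +∞; each term tends to a finite value or vanishes.
Limit = 5.

Final answer: 5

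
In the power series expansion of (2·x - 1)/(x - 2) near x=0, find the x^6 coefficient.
Expand to order 6: (2·x - 1)/(x - 2) = -3·x^6/128 - 3·x^5/64 - 3·x^4/32 - 3·x^3/16 - 3·x^2/8 - 3·x/4 + 1/2 + O(x^7).
The coefficient of x^6 is -3/128.

Final answer: -3/128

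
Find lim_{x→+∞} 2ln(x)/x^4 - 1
The quotient is an ∞/∞ indeterminate form as x → +∞.
The polynomial denominator x^4 dominates the logarithmic numerator (any positive power of x ≫ ln(x) as x → ∞), so the quotient → 0.
Adding the constant: 0 - 1 = -1. Limit = -1.

Final answer: -1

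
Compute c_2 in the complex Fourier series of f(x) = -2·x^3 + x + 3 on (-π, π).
Compute the real Fourier coefficients first: a_2 = 0, b_2 = -4 + 2·π^2.
Then c_2 = (a_2 − i·b_2)/2 = -i·π^2 + 2·i.

Final answer: -i·π^2 + 2·i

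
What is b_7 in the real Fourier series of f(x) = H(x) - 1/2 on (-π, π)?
b_7 = (1/π) ∫_{-π}^{π} f(x)·sin(7x) dx.
Evaluate the integral (use parity and integration by parts as needed): b_7 = 2/(7·π).

Final answer: 2/(7·π)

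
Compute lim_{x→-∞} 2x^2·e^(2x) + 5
The product is a 0·∞ indeterminate form at x → -∞.
Rewrite the product as 2x^2 / e^(-2x) (an ∞/∞ form) and apply L'Hôpital, or use the standard hierarchy e^(2|x|) ≫ |x^2| as x → -∞.
The indeterminate product → 0, so the limit = 5.

Final answer: 5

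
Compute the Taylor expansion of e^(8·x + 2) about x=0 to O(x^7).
16384·x^6·e^(2)/45 + 4096·x^5·e^(2)/15 + 512·x^4·e^(2)/3 + 256·x^3·e^(2)/3 + 32·x^2·e^(2) + 8·x·e^(2) + e^(2)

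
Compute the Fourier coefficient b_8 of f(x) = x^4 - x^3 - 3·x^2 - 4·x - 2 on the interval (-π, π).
b_8 = (1/π) ∫_{-π}^{π} f(x)·sin(8x) dx.
Evaluate the integral (use parity and integration by parts as needed): b_8 = 125/128 + π^2/4.

Final answer: 125/128 + π^2/4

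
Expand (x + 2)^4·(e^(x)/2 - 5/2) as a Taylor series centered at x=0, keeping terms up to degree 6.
281·x^6/180 + 157·x^5/30 + 11·x^4 + 16·x^3/3 - 28·x^2 - 56·x - 32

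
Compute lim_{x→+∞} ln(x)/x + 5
The quotient is an ∞/∞ indeterminate form as x → +∞.
The polynomial denominator x dominates the logarithmic numerator (any positive power of x ≫ ln(x) as x → ∞), so the quotient → 0.
Adding the constant: 0 + 5 = 5. Limit = 5.

Final answer: 5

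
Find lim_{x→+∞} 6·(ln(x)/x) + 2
Evaluate the dominant behaviour as x → +∞; each term tends to a finite value or vanishes.
Limit = 2.

Final answer: 2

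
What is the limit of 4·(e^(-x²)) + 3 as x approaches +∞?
Evaluate the dominant behaviour as x → +∞; each term tends to a finite value or vanishes.
Limit = 3.

Final answer: 3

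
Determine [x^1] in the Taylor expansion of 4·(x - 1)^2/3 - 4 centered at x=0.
Expand to order 1: 4·(x - 1)^2/3 - 4 = -8·x/3 - 8/3 + O(x^2).
The coefficient of x^1 is -8/3.

Final answer: -8/3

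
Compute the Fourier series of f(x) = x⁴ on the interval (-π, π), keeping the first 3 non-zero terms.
(48 - 8·π^2)·cos(x) + (-3 + 2·π^2)·cos(2·x) + π^4/5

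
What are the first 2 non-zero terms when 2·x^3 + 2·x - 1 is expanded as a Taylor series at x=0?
2·x - 1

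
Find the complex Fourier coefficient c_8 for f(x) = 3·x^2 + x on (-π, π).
Compute the real Fourier coefficients first: a_8 = 3/16, b_8 = -1/4.
Then c_8 = (a_8 − i·b_8)/2 = 3/32 + i/8.

Final answer: 3/32 + i/8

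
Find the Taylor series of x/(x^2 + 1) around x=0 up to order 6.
x^5 - x^3 + x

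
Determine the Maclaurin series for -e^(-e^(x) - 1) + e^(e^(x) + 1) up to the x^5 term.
x^5·(e^(-2)/60 + 13·e^(2)/30) + x^4·(-e^(-2)/24 + 5·e^(2)/8) + x^3·(-e^(-2)/6 + 5·e^(2)/6) + x^2·e^(2) + x·(e^(-2) + e^(2)) - e^(-2) + e^(2)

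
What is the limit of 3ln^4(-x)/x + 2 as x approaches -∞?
The quotient is an ∞/∞ indeterminate form as x → -∞.
Compare growth rates of the dominant terms (exponentials ≫ polynomials ≫ logarithms), or apply L'Hôpital's rule; the quotient → 0.
Adding the constant: 0 + 2 = 2. Limit = 2.

Final answer: 2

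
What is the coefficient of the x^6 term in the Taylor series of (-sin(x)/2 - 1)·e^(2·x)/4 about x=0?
Expand to order 6: (-sin(x)/2 - 1)·e^(2·x)/4 = -43·x^6/1440 - 7·x^5/64 - 7·x^4/24 - 9·x^3/16 - 3·x^2/4 - 5·x/8 - 1/4 + O(x^7).
The coefficient of x^6 is -43/1440.

Final answer: -43/1440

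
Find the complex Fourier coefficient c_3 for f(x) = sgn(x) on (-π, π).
Compute the real Fourier coefficients first: a_3 = 0, b_3 = 4/(3·π).
Then c_3 = (a_3 − i·b_3)/2 = -2·i/(3·π).

Final answer: -2·i/(3·π)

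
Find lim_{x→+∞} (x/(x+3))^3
As x → +∞: x/(x+3) = 1/(1 + 3/x) → 1, and the 3rd power of a limit-1 base also → 1.
Limit = 1.

Final answer: 1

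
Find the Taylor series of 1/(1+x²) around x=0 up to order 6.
-x^6 + x^4 - x^2 + 1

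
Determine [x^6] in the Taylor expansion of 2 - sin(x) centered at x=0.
Expand to order 6: 2 - sin(x) = -x^5/120 + x^3/6 - x + 2 + O(x^7).
The coefficient of x^6 is 0.

Final answer: 0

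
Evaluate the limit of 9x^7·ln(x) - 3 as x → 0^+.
The product is a 0·∞ indeterminate form at x → 0⁺.
Rewrite the product as 9·ln(x) / x^(-7) and apply L'Hôpital, or use the standard hierarchy x^(-7) ≫ |ln x| as x → 0⁺.
The indeterminate product → 0, so the limit = -3.

Final answer: -3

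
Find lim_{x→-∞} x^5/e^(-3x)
This is an ∞/∞ indeterminate form as x → -∞.
Compare growth rates of the dominant terms (exponentials ≫ polynomials ≫ logarithms), or apply L'Hôpital's rule; the quotient → 0.
Limit = 0.

Final answer: 0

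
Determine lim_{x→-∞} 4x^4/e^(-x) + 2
The quotient is an ∞/∞ indeterminate form as x → -∞.
Compare growth rates of the dominant terms (exponentials ≫ polynomials ≫ logarithms), or apply L'Hôpital's rule; the quotient → 0.
Adding the constant: 0 + 2 = 2. Limit = 2.

Final answer: 2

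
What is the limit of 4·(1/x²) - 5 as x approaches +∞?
Evaluate the dominant behaviour as x → +∞; each term tends to a finite value or vanishes.
Limit = -5.

Final answer: -5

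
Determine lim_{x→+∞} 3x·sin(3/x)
As x → +∞: let u = 3/x → 0⁺; then 3·x·sin(3/x) = 3·3·sin(u)/u → 3·3·1 = 9.
Limit = 9.

Final answer: 9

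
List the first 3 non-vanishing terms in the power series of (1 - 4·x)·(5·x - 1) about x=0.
-20·x^2 + 9·x - 1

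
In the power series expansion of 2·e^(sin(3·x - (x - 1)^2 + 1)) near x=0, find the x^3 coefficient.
Expand to order 3: 2·e^(sin(3·x - (x - 1)^2 + 1)) = -10·x^3 + 23·x^2 + 10·x + 2 + O(x^4).
The coefficient of x^3 is -10.

Final answer: -10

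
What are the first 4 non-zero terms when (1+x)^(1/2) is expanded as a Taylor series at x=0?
x^3/16 - x^2/8 + x/2 + 1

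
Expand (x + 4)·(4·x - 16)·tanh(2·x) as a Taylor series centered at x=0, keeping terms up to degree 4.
536·x^3/3 - 128·x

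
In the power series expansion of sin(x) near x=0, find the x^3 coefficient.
Expand to order 3: sin(x) = -x^3/6 + x + O(x^4).
The coefficient of x^3 is -1/6.

Final answer: -1/6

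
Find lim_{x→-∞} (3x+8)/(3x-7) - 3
Evaluate the dominant behaviour as x → -∞; each term tends to a finite value or vanishes.
Limit = -2.

Final answer: -2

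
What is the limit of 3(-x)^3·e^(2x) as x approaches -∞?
This is a 0·∞ indeterminate form at x → -∞.
Rewrite the product as 3(-x)^3 / e^(-2x) (an ∞/∞ form) and apply L'Hôpital, or use the standard hierarchy e^(2|x|) ≫ |(-x)^3| as x → -∞.
The indeterminate product → 0, so the limit = 0.

Final answer: 0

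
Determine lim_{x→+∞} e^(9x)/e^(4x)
This is an ∞/∞ indeterminate form as x → +∞.
Rewrite e^(9x)/e^(4x) = e^((9−4)x) = e^(5x); the exponent coefficient is 5 > 0 so e^(5x) → ∞.
Limit = ∞.

Final answer: ∞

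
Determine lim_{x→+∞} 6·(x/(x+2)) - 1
Evaluate the dominant behaviour as x → +∞; each term tends to a finite value or vanishes.
Limit = 5.

Final answer: 5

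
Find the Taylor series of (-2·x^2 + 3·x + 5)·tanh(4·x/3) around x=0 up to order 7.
-2166784·x^7/688905 + 2048·x^6/1215 + 3200·x^5/729 - 64·x^4/27 - 536·x^3/81 + 4·x^2 + 20·x/3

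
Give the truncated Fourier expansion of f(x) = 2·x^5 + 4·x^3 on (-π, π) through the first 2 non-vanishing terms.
(-72·π^2 + 4·π^4 + 432)·sin(x) + (-2·π^4 - 9 + 6·π^2)·sin(2·x)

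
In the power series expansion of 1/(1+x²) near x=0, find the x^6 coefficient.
Expand to order 6: 1/(1+x²) = -x^6 + x^4 - x^2 + 1 + O(x^7).
The coefficient of x^6 is -1.

Final answer: -1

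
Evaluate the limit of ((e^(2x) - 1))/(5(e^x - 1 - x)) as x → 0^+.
Both numerator and denominator → 0 as x → 0^+; this is a 0/0 indeterminate form.
Expand each to leading order near x = 0: numerator ~ 2·x, denominator ~ 5·x^2/2.
The limit of the ratio is ∞.

Final answer: ∞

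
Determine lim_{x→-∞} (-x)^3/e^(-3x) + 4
The quotient is an ∞/∞ indeterminate form as x → -∞.
Compare growth rates of the dominant terms (exponentials ≫ polynomials ≫ logarithms), or apply L'Hôpital's rule; the quotient → 0.
Adding the constant: 0 + 4 = 4. Limit = 4.

Final answer: 4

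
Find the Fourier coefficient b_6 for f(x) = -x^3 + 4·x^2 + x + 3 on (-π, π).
b_6 = (1/π) ∫_{-π}^{π} f(x)·sin(6x) dx.
Evaluate the integral (use parity and integration by parts as needed): b_6 = -7/18 + π^2/3.

Final answer: -7/18 + π^2/3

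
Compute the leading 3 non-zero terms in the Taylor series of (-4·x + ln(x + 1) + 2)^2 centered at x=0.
7·x^2 - 12·x + 4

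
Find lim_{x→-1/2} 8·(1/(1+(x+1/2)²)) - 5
Direct substitution at x = -1/2 gives 3.

Final answer: 3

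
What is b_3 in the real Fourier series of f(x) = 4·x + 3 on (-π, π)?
b_3 = (1/π) ∫_{-π}^{π} f(x)·sin(3x) dx.
Evaluate the integral (use parity and integration by parts as needed): b_3 = 8/3.

Final answer: 8/3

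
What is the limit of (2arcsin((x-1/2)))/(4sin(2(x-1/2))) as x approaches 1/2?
Both numerator and denominator → 0 as x → 1/2; this is a 0/0 indeterminate form.
Expand each to leading order near x = 1/2: numerator ~ 2·(x - 1/2), denominator ~ 8·(x - 1/2).
The limit of the ratio is 1/4.

Final answer: 1/4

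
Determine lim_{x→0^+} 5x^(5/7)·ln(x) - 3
The product is a 0·∞ indeterminate form at x → 0⁺.
Rewrite the product as 5·ln(x) / x^(-5/7) and apply L'Hôpital, or use the standard hierarchy x^(-5/7) ≫ |ln x| as x → 0⁺.
The indeterminate product → 0, so the limit = -3.

Final answer: -3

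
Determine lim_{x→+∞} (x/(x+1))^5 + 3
As x → +∞: x/(x+1) = 1/(1 + 1/x) → 1, and the 5th power of a limit-1 base also → 1; with the additive constant, 1 + 3 = 4.
Limit = 4.

Final answer: 4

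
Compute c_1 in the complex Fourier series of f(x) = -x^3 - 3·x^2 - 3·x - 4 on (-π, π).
Compute the real Fourier coefficients first: a_1 = 12, b_1 = 6 - 2·π^2.
Then c_1 = (a_1 − i·b_1)/2 = 6 - 3·i + i·π^2.

Final answer: 6 - 3·i + i·π^2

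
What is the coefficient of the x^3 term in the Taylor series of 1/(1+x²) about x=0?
Expand to order 3: 1/(1+x²) = 1 - x^2 + O(x^4).
The coefficient of x^3 is 0.

Final answer: 0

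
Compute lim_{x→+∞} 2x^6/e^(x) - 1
The quotient is an ∞/∞ indeterminate form as x → +∞.
The exponential denominator e^(x) dominates the polynomial numerator (e^x ≫ x^6 as x → ∞), so the quotient → 0.
Adding the constant: 0 - 1 = -1. Limit = -1.

Final answer: -1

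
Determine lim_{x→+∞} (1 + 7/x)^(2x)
As x → +∞: write (1 + 7/x)^(2x) = ((1 + 7/x)^x)^2 → (e^7)^2 = e^14.
Limit = e^(14).

Final answer: e^(14)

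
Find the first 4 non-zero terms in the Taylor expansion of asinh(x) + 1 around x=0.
3·x^5/40 - x^3/6 + x + 1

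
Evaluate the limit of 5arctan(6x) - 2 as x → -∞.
Evaluate the dominant behaviour as x → -∞; each term tends to a finite value or vanishes.
Limit = -5·π/2 - 2.

Final answer: -5·π/2 - 2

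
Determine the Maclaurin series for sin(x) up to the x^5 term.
x^5/120 - x^3/6 + x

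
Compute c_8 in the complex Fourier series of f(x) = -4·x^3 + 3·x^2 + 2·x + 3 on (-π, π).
Compute the real Fourier coefficients first: a_8 = 3/16, b_8 = -19/32 + π^2.
Then c_8 = (a_8 − i·b_8)/2 = 3/32 - i·π^2/2 + 19·i/64.

Final answer: 3/32 - i·π^2/2 + 19·i/64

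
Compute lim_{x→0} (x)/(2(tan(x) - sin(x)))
Both numerator and denominator → 0 as x → 0; this is a 0/0 indeterminate form.
Expand each to leading order near x = 0: numerator ~ x, denominator ~ x^3.
The limit of the ratio is ∞.

Final answer: ∞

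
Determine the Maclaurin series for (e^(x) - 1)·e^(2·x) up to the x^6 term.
133·x^6/144 + 211·x^5/120 + 65·x^4/24 + 19·x^3/6 + 5·x^2/2 + x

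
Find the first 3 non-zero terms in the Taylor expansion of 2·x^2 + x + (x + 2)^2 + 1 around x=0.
3·x^2 + 5·x + 5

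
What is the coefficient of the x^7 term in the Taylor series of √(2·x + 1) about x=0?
Expand to order 7: √(2·x + 1) = 33·x^7/16 - 21·x^6/16 + 7·x^5/8 - 5·x^4/8 + x^3/2 - x^2/2 + x + 1 + O(x^8).
The coefficient of x^7 is 33/16.

Final answer: 33/16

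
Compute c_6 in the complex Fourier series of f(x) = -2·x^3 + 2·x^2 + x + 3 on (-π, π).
Compute the real Fourier coefficients first: a_6 = 2/9, b_6 = -4/9 + 2·π^2/3.
Then c_6 = (a_6 − i·b_6)/2 = 1/9 - i·π^2/3 + 2·i/9.

Final answer: 1/9 - i·π^2/3 + 2·i/9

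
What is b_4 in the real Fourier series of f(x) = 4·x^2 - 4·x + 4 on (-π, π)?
b_4 = (1/π) ∫_{-π}^{π} f(x)·sin(4x) dx.
Evaluate the integral (use parity and integration by parts as needed): b_4 = 2.

Final answer: 2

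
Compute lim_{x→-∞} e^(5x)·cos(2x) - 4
Evaluate the dominant behaviour as x → -∞; each term tends to a finite value or vanishes.
Limit = -4.

Final answer: -4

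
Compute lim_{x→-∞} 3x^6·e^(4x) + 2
The product is a 0·∞ indeterminate form at x → -∞.
Rewrite the product as 3x^6 / e^(-4x) (an ∞/∞ form) and apply L'Hôpital, or use the standard hierarchy e^(4|x|) ≫ |x^6| as x → -∞.
The indeterminate product → 0, so the limit = 2.

Final answer: 2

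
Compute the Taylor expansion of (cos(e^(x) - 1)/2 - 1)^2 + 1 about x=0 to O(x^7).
49·x^6/480 + 7·x^5/48 + 3·x^4/16 + x^3/4 + x^2/4 + 5/4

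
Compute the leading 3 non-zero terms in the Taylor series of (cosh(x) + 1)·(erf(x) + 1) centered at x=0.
x^2/2 + 4·x/√(π) + 2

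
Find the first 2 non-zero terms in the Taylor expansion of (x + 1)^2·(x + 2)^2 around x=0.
12·x + 4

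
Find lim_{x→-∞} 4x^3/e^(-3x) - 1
The quotient is an ∞/∞ indeterminate form as x → -∞.
Compare growth rates of the dominant terms (exponentials ≫ polynomials ≫ logarithms), or apply L'Hôpital's rule; the quotient → 0.
Adding the constant: 0 - 1 = -1. Limit = -1.

Final answer: -1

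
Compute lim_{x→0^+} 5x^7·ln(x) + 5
The product is a 0·∞ indeterminate form at x → 0⁺.
Rewrite the product as 5·ln(x) / x^(-7) and apply L'Hôpital, or use the standard hierarchy x^(-7) ≫ |ln x| as x → 0⁺.
The indeterminate product → 0, so the limit = 5.

Final answer: 5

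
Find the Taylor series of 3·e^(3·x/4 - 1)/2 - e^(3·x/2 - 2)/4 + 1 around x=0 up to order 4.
x^4·(-27·e^(-2)/512 + 81·e^(-1)/4096) + x^3·(-9·e^(-2)/64 + 27·e^(-1)/256) + x^2·(-9·e^(-2)/32 + 27·e^(-1)/64) + x·(-3·e^(-2)/8 + 9·e^(-1)/8) - e^(-2)/4 + 3·e^(-1)/2 + 1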